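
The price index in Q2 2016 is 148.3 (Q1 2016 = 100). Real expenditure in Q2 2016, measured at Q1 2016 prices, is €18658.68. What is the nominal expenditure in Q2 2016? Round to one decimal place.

Nominal = Real × (Index/100) = 18658.68 × (148.3/100)
        = 18658.68 × 1.483 = 27670.8224

27670.8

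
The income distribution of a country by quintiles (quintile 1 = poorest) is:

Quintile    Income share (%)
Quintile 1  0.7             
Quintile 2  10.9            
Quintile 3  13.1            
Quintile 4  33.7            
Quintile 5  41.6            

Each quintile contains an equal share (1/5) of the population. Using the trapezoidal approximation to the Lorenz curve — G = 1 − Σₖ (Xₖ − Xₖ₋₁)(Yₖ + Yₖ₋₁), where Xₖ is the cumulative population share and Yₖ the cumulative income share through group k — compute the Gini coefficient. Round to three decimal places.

0.418

Cumulative income shares Yₖ: 0.0070, 0.1160, 0.2470, 0.5840, 1.0000
Σ (Xₖ−Xₖ₋₁)(Yₖ+Yₖ₋₁) = (1/5)(0.0070+0.0000) + (1/5)(0.1160+0.0070) + (1/5)(0.2470+0.1160) + (1/5)(0.5840+0.2470) + (1/5)(1.0000+0.5840)
  = 0.0014 + 0.0246 + 0.0726 + 0.1662 + 0.3168 = 0.5816
G = 1 − 0.5816 = 0.4184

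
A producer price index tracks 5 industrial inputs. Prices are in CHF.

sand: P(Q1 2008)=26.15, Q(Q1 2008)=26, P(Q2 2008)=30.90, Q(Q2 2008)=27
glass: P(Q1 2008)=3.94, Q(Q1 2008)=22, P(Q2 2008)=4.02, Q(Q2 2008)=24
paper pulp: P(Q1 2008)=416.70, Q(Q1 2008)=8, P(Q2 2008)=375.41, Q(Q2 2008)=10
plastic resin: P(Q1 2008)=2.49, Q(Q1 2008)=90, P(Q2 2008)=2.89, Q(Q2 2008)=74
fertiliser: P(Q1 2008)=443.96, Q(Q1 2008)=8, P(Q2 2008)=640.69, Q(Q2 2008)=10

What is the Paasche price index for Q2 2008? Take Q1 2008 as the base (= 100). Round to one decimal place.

117.9

Paasche price index uses current-period quantities as weights.
ΣP(Q2 2008)·Q(Q2 2008) = 30.90×27 + 4.02×24 + 375.41×10 + 2.89×74 + 640.69×10 = 834.3 + 96.48 + 3754.1 + 213.86 + 6406.9 = 11305.64
ΣP(Q1 2008)·Q(Q2 2008) = 26.15×27 + 3.94×24 + 416.70×10 + 2.49×74 + 443.96×10 = 706.05 + 94.56 + 4167 + 184.26 + 4439.6 = 9591.47
Index = 11305.64 / 9591.47 × 100 = 117.8718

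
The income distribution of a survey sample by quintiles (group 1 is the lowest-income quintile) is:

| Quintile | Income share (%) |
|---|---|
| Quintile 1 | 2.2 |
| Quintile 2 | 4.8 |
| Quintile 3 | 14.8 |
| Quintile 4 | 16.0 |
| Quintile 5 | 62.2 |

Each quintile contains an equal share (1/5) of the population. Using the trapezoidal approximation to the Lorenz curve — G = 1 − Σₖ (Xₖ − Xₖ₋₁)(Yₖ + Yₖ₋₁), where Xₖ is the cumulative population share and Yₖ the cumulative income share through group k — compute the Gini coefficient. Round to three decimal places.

0.525

Cumulative income shares Yₖ: 0.0220, 0.0700, 0.2180, 0.3780, 1.0000
Σ (Xₖ−Xₖ₋₁)(Yₖ+Yₖ₋₁) = (1/5)(0.0220+0.0000) + (1/5)(0.0700+0.0220) + (1/5)(0.2180+0.0700) + (1/5)(0.3780+0.2180) + (1/5)(1.0000+0.3780)
  = 0.0044 + 0.0184 + 0.0576 + 0.1192 + 0.2756 = 0.4752
G = 1 − 0.4752 = 0.5248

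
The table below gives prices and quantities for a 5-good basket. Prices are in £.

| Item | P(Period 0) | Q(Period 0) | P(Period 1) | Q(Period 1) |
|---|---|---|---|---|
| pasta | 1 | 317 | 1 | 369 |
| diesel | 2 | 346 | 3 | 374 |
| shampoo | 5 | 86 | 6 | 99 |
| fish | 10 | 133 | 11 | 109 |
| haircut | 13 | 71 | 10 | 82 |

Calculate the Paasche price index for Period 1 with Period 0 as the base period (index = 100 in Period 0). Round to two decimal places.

Paasche price index uses current-period quantities as weights.
ΣP(Period 1)·Q(Period 1) = 1×369 + 3×374 + 6×99 + 11×109 + 10×82 = 369 + 1122 + 594 + 1199 + 820 = 4104
ΣP(Period 0)·Q(Period 1) = 1×369 + 2×374 + 5×99 + 10×109 + 13×82 = 369 + 748 + 495 + 1090 + 1066 = 3768
Index = 4104 / 3768 × 100 = 108.9172

108.92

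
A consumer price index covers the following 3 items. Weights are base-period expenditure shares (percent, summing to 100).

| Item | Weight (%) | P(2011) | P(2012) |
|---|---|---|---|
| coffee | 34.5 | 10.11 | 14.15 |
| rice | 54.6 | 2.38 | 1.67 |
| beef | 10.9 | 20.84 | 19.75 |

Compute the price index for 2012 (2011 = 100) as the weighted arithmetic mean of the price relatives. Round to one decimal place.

coffee: 34.5 × (14.15/10.11) = 34.5 × 1.399604 = 48.2864
rice: 54.6 × (1.67/2.38) = 54.6 × 0.701681 = 38.3118
beef: 10.9 × (19.75/20.84) = 10.9 × 0.947697 = 10.3299
Index = Σ wᵢ·(p₁ᵢ/p₀ᵢ) = 48.2864 + 38.3118 + 10.3299 = 96.9280

96.9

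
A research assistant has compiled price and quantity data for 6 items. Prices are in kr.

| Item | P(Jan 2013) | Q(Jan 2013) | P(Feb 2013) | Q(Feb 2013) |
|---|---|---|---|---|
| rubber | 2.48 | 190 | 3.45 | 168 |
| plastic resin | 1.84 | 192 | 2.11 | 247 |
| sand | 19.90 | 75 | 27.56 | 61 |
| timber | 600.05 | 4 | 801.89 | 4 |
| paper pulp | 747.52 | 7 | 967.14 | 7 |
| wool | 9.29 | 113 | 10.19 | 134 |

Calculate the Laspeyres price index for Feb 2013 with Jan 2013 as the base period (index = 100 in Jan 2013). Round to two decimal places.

Laspeyres price index uses base-period quantities as weights.
ΣP(Feb 2013)·Q(Jan 2013) = 3.45×190 + 2.11×192 + 27.56×75 + 801.89×4 + 967.14×7 + 10.19×113 = 655.5 + 405.12 + 2067 + 3207.56 + 6769.98 + 1151.47 = 14256.63
ΣP(Jan 2013)·Q(Jan 2013) = 2.48×190 + 1.84×192 + 19.90×75 + 600.05×4 + 747.52×7 + 9.29×113 = 471.2 + 353.28 + 1492.5 + 2400.2 + 5232.64 + 1049.77 = 10999.59
Index = 14256.63 / 10999.59 × 100 = 129.6106

129.61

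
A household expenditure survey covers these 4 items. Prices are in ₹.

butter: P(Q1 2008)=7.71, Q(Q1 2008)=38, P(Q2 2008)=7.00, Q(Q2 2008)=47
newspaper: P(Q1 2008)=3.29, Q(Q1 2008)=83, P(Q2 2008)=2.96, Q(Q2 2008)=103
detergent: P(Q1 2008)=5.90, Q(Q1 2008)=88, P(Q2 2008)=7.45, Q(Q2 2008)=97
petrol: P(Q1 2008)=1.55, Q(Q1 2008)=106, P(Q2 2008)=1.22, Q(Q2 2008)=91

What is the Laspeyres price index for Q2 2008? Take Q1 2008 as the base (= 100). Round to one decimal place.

Laspeyres price index uses base-period quantities as weights.
ΣP(Q2 2008)·Q(Q1 2008) = 7.00×38 + 2.96×83 + 7.45×88 + 1.22×106 = 266 + 245.68 + 655.6 + 129.32 = 1296.6
ΣP(Q1 2008)·Q(Q1 2008) = 7.71×38 + 3.29×83 + 5.90×88 + 1.55×106 = 292.98 + 273.07 + 519.2 + 164.3 = 1249.55
Index = 1296.6 / 1249.55 × 100 = 103.7654

103.8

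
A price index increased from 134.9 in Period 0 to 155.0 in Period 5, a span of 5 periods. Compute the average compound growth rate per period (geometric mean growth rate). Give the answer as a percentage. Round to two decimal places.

Growth factor = (155.0/134.9)^(1/5) = (1.148999)^(1/5) = 1.028168
Growth rate = 1.028168 − 1 = 0.028168 = 2.8168%

2.82%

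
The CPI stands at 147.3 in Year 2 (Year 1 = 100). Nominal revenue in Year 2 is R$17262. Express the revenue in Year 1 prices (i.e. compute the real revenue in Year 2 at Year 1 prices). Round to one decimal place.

11718.9

Real = Nominal ÷ (Index/100) = 17262 ÷ (147.3/100)
     = 17262 ÷ 1.473 = 11718.9409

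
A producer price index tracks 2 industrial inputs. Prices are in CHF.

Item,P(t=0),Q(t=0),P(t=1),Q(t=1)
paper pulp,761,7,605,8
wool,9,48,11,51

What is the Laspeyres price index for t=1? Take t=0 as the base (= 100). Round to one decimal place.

Laspeyres price index uses base-period quantities as weights.
ΣP(t=1)·Q(t=0) = 605×7 + 11×48 = 4235 + 528 = 4763
ΣP(t=0)·Q(t=0) = 761×7 + 9×48 = 5327 + 432 = 5759
Index = 4763 / 5759 × 100 = 82.7053

82.7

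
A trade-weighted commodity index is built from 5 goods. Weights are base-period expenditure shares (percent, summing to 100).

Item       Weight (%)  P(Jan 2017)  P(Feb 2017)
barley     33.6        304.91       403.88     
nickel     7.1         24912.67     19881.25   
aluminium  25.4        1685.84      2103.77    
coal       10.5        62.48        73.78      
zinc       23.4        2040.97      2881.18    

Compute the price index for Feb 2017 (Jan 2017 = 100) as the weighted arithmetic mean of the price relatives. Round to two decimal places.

127.30

barley: 33.6 × (403.88/304.91) = 33.6 × 1.324588 = 44.5061
nickel: 7.1 × (19881.25/24912.67) = 7.1 × 0.798038 = 5.6661
aluminium: 25.4 × (2103.77/1685.84) = 25.4 × 1.247906 = 31.6968
coal: 10.5 × (73.78/62.48) = 10.5 × 1.180858 = 12.3990
zinc: 23.4 × (2881.18/2040.97) = 23.4 × 1.411672 = 33.0331
Index = Σ wᵢ·(p₁ᵢ/p₀ᵢ) = 44.5061 + 5.6661 + 31.6968 + 12.3990 + 33.0331 = 127.3012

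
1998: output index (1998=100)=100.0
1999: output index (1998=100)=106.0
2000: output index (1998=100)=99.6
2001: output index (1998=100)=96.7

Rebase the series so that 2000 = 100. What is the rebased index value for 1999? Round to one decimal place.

Rebased(1999) = 106.0 / 99.6 × 100 = 106.4257

106.4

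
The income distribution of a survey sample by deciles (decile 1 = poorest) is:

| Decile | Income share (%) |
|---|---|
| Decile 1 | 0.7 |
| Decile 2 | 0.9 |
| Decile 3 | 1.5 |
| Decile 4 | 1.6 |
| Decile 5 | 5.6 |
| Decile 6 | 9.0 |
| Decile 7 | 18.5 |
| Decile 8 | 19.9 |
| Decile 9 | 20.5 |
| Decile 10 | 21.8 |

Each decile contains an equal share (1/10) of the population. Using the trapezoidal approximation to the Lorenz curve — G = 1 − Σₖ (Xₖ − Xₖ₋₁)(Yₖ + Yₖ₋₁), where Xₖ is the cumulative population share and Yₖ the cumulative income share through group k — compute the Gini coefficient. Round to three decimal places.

Cumulative income shares Yₖ: 0.0070, 0.0160, 0.0310, 0.0470, 0.1030, 0.1930, 0.3780, 0.5770, 0.7820, 1.0000
Σ (Xₖ−Xₖ₋₁)(Yₖ+Yₖ₋₁) = (1/10)(0.0070+0.0000) + (1/10)(0.0160+0.0070) + (1/10)(0.0310+0.0160) + (1/10)(0.0470+0.0310) + (1/10)(0.1030+0.0470) + (1/10)(0.1930+0.1030) + (1/10)(0.3780+0.1930) + (1/10)(0.5770+0.3780) + (1/10)(0.7820+0.5770) + (1/10)(1.0000+0.7820)
  = 0.0007 + 0.0023 + 0.0047 + 0.0078 + 0.0150 + 0.0296 + 0.0571 + 0.0955 + 0.1359 + 0.1782 = 0.5268
G = 1 − 0.5268 = 0.4732

0.473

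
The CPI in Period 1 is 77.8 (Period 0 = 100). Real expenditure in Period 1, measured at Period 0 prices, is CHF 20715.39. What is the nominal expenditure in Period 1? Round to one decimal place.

16116.6

Nominal = Real × (Index/100) = 20715.39 × (77.8/100)
        = 20715.39 × 0.778 = 16116.5734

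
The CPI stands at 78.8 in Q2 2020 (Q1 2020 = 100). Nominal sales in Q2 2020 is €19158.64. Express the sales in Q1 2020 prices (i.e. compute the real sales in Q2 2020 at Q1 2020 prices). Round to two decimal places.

24312.99

Real = Nominal ÷ (Index/100) = 19158.64 ÷ (78.8/100)
     = 19158.64 ÷ 0.788 = 24312.9949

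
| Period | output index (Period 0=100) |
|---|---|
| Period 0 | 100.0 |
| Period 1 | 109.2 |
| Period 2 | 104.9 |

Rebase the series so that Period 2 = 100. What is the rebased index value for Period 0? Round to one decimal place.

95.3

Rebased(Period 0) = 100.0 / 104.9 × 100 = 95.3289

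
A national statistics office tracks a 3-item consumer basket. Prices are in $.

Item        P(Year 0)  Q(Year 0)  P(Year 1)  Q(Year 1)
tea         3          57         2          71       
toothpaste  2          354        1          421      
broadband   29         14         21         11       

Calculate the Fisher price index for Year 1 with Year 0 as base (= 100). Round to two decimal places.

Laspeyres component (base-period weights):
ΣP(Year 1)Q(Year 0) = 2×57 + 1×354 + 21×14 = 114 + 354 + 294 = 762
ΣP(Year 0)Q(Year 0) = 3×57 + 2×354 + 29×14 = 171 + 708 + 406 = 1285
L = 762 / 1285 × 100 = 59.2996
Paasche component (current-period weights):
ΣP(Year 1)Q(Year 1) = 2×71 + 1×421 + 21×11 = 142 + 421 + 231 = 794
ΣP(Year 0)Q(Year 1) = 3×71 + 2×421 + 29×11 = 213 + 842 + 319 = 1374
P = 794 / 1374 × 100 = 57.7875
Fisher = √(L × P) = √(59.2996 × 57.7875) = 58.5387

58.54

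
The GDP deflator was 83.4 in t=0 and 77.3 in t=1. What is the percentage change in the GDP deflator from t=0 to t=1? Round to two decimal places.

-7.31%

Change = (77.3 − 83.4) / 83.4 × 100
       = -6.1 / 83.4 × 100 = -7.3141%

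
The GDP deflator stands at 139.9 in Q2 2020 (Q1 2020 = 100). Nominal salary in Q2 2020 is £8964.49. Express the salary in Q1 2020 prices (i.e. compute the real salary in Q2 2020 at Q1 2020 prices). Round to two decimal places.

Real = Nominal ÷ (Index/100) = 8964.49 ÷ (139.9/100)
     = 8964.49 ÷ 1.399 = 6407.7841

6407.78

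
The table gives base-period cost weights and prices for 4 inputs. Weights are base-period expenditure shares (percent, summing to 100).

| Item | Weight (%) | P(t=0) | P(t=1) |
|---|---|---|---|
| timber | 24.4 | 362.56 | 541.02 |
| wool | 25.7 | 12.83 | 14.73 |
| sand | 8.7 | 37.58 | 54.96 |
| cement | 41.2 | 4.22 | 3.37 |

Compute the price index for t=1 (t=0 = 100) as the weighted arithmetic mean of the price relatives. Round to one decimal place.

111.5

timber: 24.4 × (541.02/362.56) = 24.4 × 1.492222 = 36.4102
wool: 25.7 × (14.73/12.83) = 25.7 × 1.148090 = 29.5059
sand: 8.7 × (54.96/37.58) = 8.7 × 1.462480 = 12.7236
cement: 41.2 × (3.37/4.22) = 41.2 × 0.798578 = 32.9014
Index = Σ wᵢ·(p₁ᵢ/p₀ᵢ) = 36.4102 + 29.5059 + 12.7236 + 32.9014 = 111.5411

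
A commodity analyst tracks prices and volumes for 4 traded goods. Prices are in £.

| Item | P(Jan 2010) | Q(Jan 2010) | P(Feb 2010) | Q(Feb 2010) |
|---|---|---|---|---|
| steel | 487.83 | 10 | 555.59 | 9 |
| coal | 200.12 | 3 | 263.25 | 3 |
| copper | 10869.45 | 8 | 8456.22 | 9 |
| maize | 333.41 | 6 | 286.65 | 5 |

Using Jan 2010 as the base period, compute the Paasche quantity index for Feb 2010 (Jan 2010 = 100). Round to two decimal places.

Paasche quantity index uses current-period prices as weights.
ΣP(Feb 2010)·Q(Feb 2010) = 555.59×9 + 263.25×3 + 8456.22×9 + 286.65×5 = 5000.31 + 789.75 + 76105.98 + 1433.25 = 83329.29
ΣP(Feb 2010)·Q(Jan 2010) = 555.59×10 + 263.25×3 + 8456.22×8 + 286.65×6 = 5555.9 + 789.75 + 67649.76 + 1719.9 = 75715.31
Index = 83329.29 / 75715.31 × 100 = 110.0561

110.06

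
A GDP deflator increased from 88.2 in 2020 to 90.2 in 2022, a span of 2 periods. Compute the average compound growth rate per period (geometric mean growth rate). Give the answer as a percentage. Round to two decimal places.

Growth factor = (90.2/88.2)^(1/2) = (1.022676)^(1/2) = 1.011274
Growth rate = 1.011274 − 1 = 0.011274 = 1.1274%

1.13%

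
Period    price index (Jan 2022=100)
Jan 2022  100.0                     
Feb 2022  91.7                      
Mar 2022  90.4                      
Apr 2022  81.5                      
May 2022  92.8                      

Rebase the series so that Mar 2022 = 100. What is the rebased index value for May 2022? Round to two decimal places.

Rebased(May 2022) = 92.8 / 90.4 × 100 = 102.6549

102.65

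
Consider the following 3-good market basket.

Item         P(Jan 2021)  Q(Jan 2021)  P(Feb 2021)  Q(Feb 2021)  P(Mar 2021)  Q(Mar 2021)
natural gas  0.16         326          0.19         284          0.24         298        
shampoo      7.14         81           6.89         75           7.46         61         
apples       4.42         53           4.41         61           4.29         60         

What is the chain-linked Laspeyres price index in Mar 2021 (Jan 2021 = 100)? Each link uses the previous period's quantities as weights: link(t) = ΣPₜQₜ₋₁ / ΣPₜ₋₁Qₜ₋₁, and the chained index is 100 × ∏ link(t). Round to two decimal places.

104.56

Link Jan 2021→Feb 2021:
ΣP(Feb 2021)Q(Jan 2021) = 0.19×326 + 6.89×81 + 4.41×53 = 61.94 + 558.09 + 233.73 = 853.76
ΣP(Jan 2021)Q(Jan 2021) = 0.16×326 + 7.14×81 + 4.42×53 = 52.16 + 578.34 + 234.26 = 864.76
link = 853.76/864.76 = 0.987280
Link Feb 2021→Mar 2021:
ΣP(Mar 2021)Q(Feb 2021) = 0.24×284 + 7.46×75 + 4.29×61 = 68.16 + 559.5 + 261.69 = 889.35
ΣP(Feb 2021)Q(Feb 2021) = 0.19×284 + 6.89×75 + 4.41×61 = 53.96 + 516.75 + 269.01 = 839.72
link = 889.35/839.72 = 1.059103
Chained index = 100 × 0.987280 × 1.059103 = 104.5631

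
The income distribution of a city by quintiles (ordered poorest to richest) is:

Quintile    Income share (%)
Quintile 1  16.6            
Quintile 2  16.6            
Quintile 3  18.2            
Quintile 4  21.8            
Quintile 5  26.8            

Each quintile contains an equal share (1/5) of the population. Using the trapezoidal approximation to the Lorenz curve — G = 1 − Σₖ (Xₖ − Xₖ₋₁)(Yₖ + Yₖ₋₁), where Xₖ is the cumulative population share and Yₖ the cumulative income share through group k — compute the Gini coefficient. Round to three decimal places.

0.102

Cumulative income shares Yₖ: 0.1660, 0.3320, 0.5140, 0.7320, 1.0000
Σ (Xₖ−Xₖ₋₁)(Yₖ+Yₖ₋₁) = (1/5)(0.1660+0.0000) + (1/5)(0.3320+0.1660) + (1/5)(0.5140+0.3320) + (1/5)(0.7320+0.5140) + (1/5)(1.0000+0.7320)
  = 0.0332 + 0.0996 + 0.1692 + 0.2492 + 0.3464 = 0.8976
G = 1 − 0.8976 = 0.1024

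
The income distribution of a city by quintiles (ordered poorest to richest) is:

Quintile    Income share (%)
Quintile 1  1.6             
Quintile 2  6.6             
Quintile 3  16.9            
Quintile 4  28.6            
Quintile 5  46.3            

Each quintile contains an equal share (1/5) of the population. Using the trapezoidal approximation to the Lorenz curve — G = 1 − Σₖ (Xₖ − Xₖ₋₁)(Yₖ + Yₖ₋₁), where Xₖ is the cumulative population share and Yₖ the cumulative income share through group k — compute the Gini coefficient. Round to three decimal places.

0.446

Cumulative income shares Yₖ: 0.0160, 0.0820, 0.2510, 0.5370, 1.0000
Σ (Xₖ−Xₖ₋₁)(Yₖ+Yₖ₋₁) = (1/5)(0.0160+0.0000) + (1/5)(0.0820+0.0160) + (1/5)(0.2510+0.0820) + (1/5)(0.5370+0.2510) + (1/5)(1.0000+0.5370)
  = 0.0032 + 0.0196 + 0.0666 + 0.1576 + 0.3074 = 0.5544
G = 1 − 0.5544 = 0.4456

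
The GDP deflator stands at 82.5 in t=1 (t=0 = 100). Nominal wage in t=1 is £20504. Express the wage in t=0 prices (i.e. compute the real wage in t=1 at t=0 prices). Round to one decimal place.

Real = Nominal ÷ (Index/100) = 20504 ÷ (82.5/100)
     = 20504 ÷ 0.825 = 24853.3333

24853.3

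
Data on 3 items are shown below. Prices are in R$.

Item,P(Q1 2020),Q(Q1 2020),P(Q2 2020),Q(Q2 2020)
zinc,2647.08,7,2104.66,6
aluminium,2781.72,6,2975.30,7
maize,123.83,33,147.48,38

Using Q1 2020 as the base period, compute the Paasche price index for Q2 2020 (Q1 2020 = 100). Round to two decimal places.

97.50

Paasche price index uses current-period quantities as weights.
ΣP(Q2 2020)·Q(Q2 2020) = 2104.66×6 + 2975.30×7 + 147.48×38 = 12627.96 + 20827.1 + 5604.24 = 39059.3
ΣP(Q1 2020)·Q(Q2 2020) = 2647.08×6 + 2781.72×7 + 123.83×38 = 15882.48 + 19472.04 + 4705.54 = 40060.06
Index = 39059.3 / 40060.06 × 100 = 97.5019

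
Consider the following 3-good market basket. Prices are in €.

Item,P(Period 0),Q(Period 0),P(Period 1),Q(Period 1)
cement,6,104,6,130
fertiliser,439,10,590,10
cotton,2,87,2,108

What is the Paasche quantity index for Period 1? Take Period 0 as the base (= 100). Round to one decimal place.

103.0

Paasche quantity index uses current-period prices as weights.
ΣP(Period 1)·Q(Period 1) = 6×130 + 590×10 + 2×108 = 780 + 5900 + 216 = 6896
ΣP(Period 1)·Q(Period 0) = 6×104 + 590×10 + 2×87 = 624 + 5900 + 174 = 6698
Index = 6896 / 6698 × 100 = 102.9561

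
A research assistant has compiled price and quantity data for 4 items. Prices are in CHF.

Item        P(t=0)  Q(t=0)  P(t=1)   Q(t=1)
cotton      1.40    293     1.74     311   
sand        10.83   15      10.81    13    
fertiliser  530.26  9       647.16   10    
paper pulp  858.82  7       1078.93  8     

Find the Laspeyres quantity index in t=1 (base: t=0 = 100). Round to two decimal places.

Laspeyres quantity index uses base-period prices as weights.
ΣP(t=0)·Q(t=1) = 1.40×311 + 10.83×13 + 530.26×10 + 858.82×8 = 435.4 + 140.79 + 5302.6 + 6870.56 = 12749.35
ΣP(t=0)·Q(t=0) = 1.40×293 + 10.83×15 + 530.26×9 + 858.82×7 = 410.2 + 162.45 + 4772.34 + 6011.74 = 11356.73
Index = 12749.35 / 11356.73 × 100 = 112.2625

112.26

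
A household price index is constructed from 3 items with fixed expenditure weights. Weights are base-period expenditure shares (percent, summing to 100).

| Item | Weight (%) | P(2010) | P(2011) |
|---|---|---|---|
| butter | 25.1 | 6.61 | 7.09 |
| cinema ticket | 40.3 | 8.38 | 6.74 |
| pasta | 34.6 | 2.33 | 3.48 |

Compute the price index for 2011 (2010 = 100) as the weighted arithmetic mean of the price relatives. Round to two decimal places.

111.01

butter: 25.1 × (7.09/6.61) = 25.1 × 1.072617 = 26.9227
cinema ticket: 40.3 × (6.74/8.38) = 40.3 × 0.804296 = 32.4131
pasta: 34.6 × (3.48/2.33) = 34.6 × 1.493562 = 51.6773
Index = Σ wᵢ·(p₁ᵢ/p₀ᵢ) = 26.9227 + 32.4131 + 51.6773 = 111.0131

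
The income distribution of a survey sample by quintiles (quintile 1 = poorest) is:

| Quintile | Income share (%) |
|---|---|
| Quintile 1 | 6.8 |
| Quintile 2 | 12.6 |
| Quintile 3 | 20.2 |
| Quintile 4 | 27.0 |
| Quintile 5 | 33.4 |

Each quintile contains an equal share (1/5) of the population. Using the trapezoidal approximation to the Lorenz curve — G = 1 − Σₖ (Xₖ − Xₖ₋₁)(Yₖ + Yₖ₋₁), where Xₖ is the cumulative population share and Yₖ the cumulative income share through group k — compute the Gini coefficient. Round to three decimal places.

0.270

Cumulative income shares Yₖ: 0.0680, 0.1940, 0.3960, 0.6660, 1.0000
Σ (Xₖ−Xₖ₋₁)(Yₖ+Yₖ₋₁) = (1/5)(0.0680+0.0000) + (1/5)(0.1940+0.0680) + (1/5)(0.3960+0.1940) + (1/5)(0.6660+0.3960) + (1/5)(1.0000+0.6660)
  = 0.0136 + 0.0524 + 0.1180 + 0.2124 + 0.3332 = 0.7296
G = 1 − 0.7296 = 0.2704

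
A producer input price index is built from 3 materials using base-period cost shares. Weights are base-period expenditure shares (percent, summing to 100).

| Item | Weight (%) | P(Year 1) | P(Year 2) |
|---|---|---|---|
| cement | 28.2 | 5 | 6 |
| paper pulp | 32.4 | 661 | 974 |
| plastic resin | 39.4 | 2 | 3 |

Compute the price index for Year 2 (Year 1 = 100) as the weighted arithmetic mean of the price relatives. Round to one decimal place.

cement: 28.2 × (6/5) = 28.2 × 1.200000 = 33.8400
paper pulp: 32.4 × (974/661) = 32.4 × 1.473525 = 47.7422
plastic resin: 39.4 × (3/2) = 39.4 × 1.500000 = 59.1000
Index = Σ wᵢ·(p₁ᵢ/p₀ᵢ) = 33.8400 + 47.7422 + 59.1000 = 140.6822

140.7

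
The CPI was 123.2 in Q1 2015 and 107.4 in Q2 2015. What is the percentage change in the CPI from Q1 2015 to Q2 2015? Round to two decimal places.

Change = (107.4 − 123.2) / 123.2 × 100
       = -15.8 / 123.2 × 100 = -12.8247%

-12.82%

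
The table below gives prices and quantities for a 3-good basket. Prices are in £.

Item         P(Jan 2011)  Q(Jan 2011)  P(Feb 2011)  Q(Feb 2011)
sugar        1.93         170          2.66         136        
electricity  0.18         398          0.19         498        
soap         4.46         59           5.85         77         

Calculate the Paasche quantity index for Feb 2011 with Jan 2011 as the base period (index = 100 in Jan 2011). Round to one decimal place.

103.9

Paasche quantity index uses current-period prices as weights.
ΣP(Feb 2011)·Q(Feb 2011) = 2.66×136 + 0.19×498 + 5.85×77 = 361.76 + 94.62 + 450.45 = 906.83
ΣP(Feb 2011)·Q(Jan 2011) = 2.66×170 + 0.19×398 + 5.85×59 = 452.2 + 75.62 + 345.15 = 872.97
Index = 906.83 / 872.97 × 100 = 103.8787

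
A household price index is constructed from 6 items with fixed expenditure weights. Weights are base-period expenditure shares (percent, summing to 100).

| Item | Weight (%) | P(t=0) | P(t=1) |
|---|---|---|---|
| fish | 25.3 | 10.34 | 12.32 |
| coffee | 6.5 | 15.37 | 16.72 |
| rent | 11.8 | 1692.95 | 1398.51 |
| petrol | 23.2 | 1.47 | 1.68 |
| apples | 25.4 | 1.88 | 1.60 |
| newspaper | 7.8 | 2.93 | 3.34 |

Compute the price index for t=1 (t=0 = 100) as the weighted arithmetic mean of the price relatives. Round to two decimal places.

fish: 25.3 × (12.32/10.34) = 25.3 × 1.191489 = 30.1447
coffee: 6.5 × (16.72/15.37) = 6.5 × 1.087833 = 7.0709
rent: 11.8 × (1398.51/1692.95) = 11.8 × 0.826079 = 9.7477
petrol: 23.2 × (1.68/1.47) = 23.2 × 1.142857 = 26.5143
apples: 25.4 × (1.60/1.88) = 25.4 × 0.851064 = 21.6170
newspaper: 7.8 × (3.34/2.93) = 7.8 × 1.139932 = 8.8915
Index = Σ wᵢ·(p₁ᵢ/p₀ᵢ) = 30.1447 + 7.0709 + 9.7477 + 26.5143 + 21.6170 + 8.8915 = 103.9861

103.99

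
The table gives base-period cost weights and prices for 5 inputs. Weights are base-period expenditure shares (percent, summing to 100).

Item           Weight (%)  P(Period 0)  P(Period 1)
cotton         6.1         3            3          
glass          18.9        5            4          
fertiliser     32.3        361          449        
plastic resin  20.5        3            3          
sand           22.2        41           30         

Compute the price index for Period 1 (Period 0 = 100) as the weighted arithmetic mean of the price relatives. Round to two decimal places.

98.14

cotton: 6.1 × (3/3) = 6.1 × 1.000000 = 6.1000
glass: 18.9 × (4/5) = 18.9 × 0.800000 = 15.1200
fertiliser: 32.3 × (449/361) = 32.3 × 1.243767 = 40.1737
plastic resin: 20.5 × (3/3) = 20.5 × 1.000000 = 20.5000
sand: 22.2 × (30/41) = 22.2 × 0.731707 = 16.2439
Index = Σ wᵢ·(p₁ᵢ/p₀ᵢ) = 6.1000 + 15.1200 + 40.1737 + 20.5000 + 16.2439 = 98.1376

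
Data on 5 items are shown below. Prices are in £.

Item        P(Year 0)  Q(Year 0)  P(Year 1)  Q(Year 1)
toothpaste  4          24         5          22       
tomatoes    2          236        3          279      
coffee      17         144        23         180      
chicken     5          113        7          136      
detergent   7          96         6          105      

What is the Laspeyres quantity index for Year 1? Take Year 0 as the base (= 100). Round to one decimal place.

Laspeyres quantity index uses base-period prices as weights.
ΣP(Year 0)·Q(Year 1) = 4×22 + 2×279 + 17×180 + 5×136 + 7×105 = 88 + 558 + 3060 + 680 + 735 = 5121
ΣP(Year 0)·Q(Year 0) = 4×24 + 2×236 + 17×144 + 5×113 + 7×96 = 96 + 472 + 2448 + 565 + 672 = 4253
Index = 5121 / 4253 × 100 = 120.4091

120.4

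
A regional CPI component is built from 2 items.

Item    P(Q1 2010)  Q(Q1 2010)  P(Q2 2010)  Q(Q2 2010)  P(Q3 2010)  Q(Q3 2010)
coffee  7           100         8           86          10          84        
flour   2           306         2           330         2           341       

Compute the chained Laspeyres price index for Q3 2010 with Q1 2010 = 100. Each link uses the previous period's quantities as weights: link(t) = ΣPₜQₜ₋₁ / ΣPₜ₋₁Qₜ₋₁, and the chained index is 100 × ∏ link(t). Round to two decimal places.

Link Q1 2010→Q2 2010:
ΣP(Q2 2010)Q(Q1 2010) = 8×100 + 2×306 = 800 + 612 = 1412
ΣP(Q1 2010)Q(Q1 2010) = 7×100 + 2×306 = 700 + 612 = 1312
link = 1412/1312 = 1.076220
Link Q2 2010→Q3 2010:
ΣP(Q3 2010)Q(Q2 2010) = 10×86 + 2×330 = 860 + 660 = 1520
ΣP(Q2 2010)Q(Q2 2010) = 8×86 + 2×330 = 688 + 660 = 1348
link = 1520/1348 = 1.127596
Chained index = 100 × 1.076220 × 1.127596 = 121.3541

121.35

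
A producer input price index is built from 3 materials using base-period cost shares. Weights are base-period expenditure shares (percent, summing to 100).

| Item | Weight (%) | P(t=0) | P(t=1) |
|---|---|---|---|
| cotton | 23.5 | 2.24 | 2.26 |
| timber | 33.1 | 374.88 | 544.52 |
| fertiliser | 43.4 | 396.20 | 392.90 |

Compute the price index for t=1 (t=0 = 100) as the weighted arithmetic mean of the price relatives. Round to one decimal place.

cotton: 23.5 × (2.26/2.24) = 23.5 × 1.008929 = 23.7098
timber: 33.1 × (544.52/374.88) = 33.1 × 1.452518 = 48.0784
fertiliser: 43.4 × (392.90/396.20) = 43.4 × 0.991671 = 43.0385
Index = Σ wᵢ·(p₁ᵢ/p₀ᵢ) = 23.7098 + 48.0784 + 43.0385 = 114.8267

114.8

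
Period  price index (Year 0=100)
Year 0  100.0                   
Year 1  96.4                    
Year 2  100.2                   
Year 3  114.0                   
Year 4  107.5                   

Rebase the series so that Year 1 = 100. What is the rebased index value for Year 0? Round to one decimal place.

Rebased(Year 0) = 100.0 / 96.4 × 100 = 103.7344

103.7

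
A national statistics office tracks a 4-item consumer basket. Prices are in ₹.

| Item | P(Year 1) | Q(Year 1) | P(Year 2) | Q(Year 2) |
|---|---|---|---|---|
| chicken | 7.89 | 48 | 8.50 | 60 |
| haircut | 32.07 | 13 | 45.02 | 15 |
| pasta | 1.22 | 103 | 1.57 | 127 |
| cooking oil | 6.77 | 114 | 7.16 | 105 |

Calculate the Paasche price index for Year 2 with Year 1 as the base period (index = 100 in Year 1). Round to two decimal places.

Paasche price index uses current-period quantities as weights.
ΣP(Year 2)·Q(Year 2) = 8.50×60 + 45.02×15 + 1.57×127 + 7.16×105 = 510 + 675.3 + 199.39 + 751.8 = 2136.49
ΣP(Year 1)·Q(Year 2) = 7.89×60 + 32.07×15 + 1.22×127 + 6.77×105 = 473.4 + 481.05 + 154.94 + 710.85 = 1820.24
Index = 2136.49 / 1820.24 × 100 = 117.3741

117.37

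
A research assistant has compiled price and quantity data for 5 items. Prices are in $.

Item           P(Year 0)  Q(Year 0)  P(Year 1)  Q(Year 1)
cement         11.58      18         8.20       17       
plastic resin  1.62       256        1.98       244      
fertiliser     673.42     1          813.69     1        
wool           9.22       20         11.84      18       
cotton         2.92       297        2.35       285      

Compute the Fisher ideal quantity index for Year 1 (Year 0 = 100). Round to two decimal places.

Laspeyres component (base-period weights):
ΣP(Year 0)Q(Year 1) = 11.58×17 + 1.62×244 + 673.42×1 + 9.22×18 + 2.92×285 = 196.86 + 395.28 + 673.42 + 165.96 + 832.2 = 2263.72
ΣP(Year 0)Q(Year 0) = 11.58×18 + 1.62×256 + 673.42×1 + 9.22×20 + 2.92×297 = 208.44 + 414.72 + 673.42 + 184.4 + 867.24 = 2348.22
L = 2263.72 / 2348.22 × 100 = 96.4015
Paasche component (current-period weights):
ΣP(Year 1)Q(Year 1) = 8.20×17 + 1.98×244 + 813.69×1 + 11.84×18 + 2.35×285 = 139.4 + 483.12 + 813.69 + 213.12 + 669.75 = 2319.08
ΣP(Year 1)Q(Year 0) = 8.20×18 + 1.98×256 + 813.69×1 + 11.84×20 + 2.35×297 = 147.6 + 506.88 + 813.69 + 236.8 + 697.95 = 2402.92
P = 2319.08 / 2402.92 × 100 = 96.5109
Fisher = √(L × P) = √(96.4015 × 96.5109) = 96.4562

96.46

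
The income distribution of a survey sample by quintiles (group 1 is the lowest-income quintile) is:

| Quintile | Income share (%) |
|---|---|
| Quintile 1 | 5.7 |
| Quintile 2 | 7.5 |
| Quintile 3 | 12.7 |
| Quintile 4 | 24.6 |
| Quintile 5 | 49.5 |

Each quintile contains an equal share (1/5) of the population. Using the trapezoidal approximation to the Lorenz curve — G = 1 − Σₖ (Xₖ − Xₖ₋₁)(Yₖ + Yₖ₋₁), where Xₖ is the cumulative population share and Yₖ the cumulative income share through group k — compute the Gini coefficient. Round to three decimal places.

0.419

Cumulative income shares Yₖ: 0.0570, 0.1320, 0.2590, 0.5050, 1.0000
Σ (Xₖ−Xₖ₋₁)(Yₖ+Yₖ₋₁) = (1/5)(0.0570+0.0000) + (1/5)(0.1320+0.0570) + (1/5)(0.2590+0.1320) + (1/5)(0.5050+0.2590) + (1/5)(1.0000+0.5050)
  = 0.0114 + 0.0378 + 0.0782 + 0.1528 + 0.3010 = 0.5812
G = 1 − 0.5812 = 0.4188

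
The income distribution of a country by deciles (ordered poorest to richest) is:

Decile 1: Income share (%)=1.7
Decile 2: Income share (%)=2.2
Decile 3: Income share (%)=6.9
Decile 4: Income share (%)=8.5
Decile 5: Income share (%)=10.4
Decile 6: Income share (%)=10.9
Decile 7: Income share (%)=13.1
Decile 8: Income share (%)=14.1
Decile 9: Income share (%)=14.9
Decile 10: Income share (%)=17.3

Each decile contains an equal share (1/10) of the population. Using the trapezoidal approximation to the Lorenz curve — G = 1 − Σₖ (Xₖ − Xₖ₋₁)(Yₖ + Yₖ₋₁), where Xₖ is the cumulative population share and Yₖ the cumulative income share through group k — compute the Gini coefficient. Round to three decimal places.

Cumulative income shares Yₖ: 0.0170, 0.0390, 0.1080, 0.1930, 0.2970, 0.4060, 0.5370, 0.6780, 0.8270, 1.0000
Σ (Xₖ−Xₖ₋₁)(Yₖ+Yₖ₋₁) = (1/10)(0.0170+0.0000) + (1/10)(0.0390+0.0170) + (1/10)(0.1080+0.0390) + (1/10)(0.1930+0.1080) + (1/10)(0.2970+0.1930) + (1/10)(0.4060+0.2970) + (1/10)(0.5370+0.4060) + (1/10)(0.6780+0.5370) + (1/10)(0.8270+0.6780) + (1/10)(1.0000+0.8270)
  = 0.0017 + 0.0056 + 0.0147 + 0.0301 + 0.0490 + 0.0703 + 0.0943 + 0.1215 + 0.1505 + 0.1827 = 0.7204
G = 1 − 0.7204 = 0.2796

0.280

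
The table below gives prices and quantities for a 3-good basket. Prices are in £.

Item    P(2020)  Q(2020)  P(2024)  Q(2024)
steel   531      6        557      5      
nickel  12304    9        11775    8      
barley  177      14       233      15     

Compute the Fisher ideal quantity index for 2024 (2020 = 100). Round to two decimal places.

Laspeyres component (base-period weights):
ΣP(2020)Q(2024) = 531×5 + 12304×8 + 177×15 = 2655 + 98432 + 2655 = 103742
ΣP(2020)Q(2020) = 531×6 + 12304×9 + 177×14 = 3186 + 110736 + 2478 = 116400
L = 103742 / 116400 × 100 = 89.1254
Paasche component (current-period weights):
ΣP(2024)Q(2024) = 557×5 + 11775×8 + 233×15 = 2785 + 94200 + 3495 = 100480
ΣP(2024)Q(2020) = 557×6 + 11775×9 + 233×14 = 3342 + 105975 + 3262 = 112579
P = 100480 / 112579 × 100 = 89.2529
Fisher = √(L × P) = √(89.1254 × 89.2529) = 89.1891

89.19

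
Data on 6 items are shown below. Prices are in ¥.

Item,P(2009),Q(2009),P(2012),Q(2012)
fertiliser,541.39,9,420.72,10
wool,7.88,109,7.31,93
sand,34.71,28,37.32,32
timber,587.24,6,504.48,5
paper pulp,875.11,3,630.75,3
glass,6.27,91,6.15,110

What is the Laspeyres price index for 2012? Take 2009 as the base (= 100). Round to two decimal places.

82.75

Laspeyres price index uses base-period quantities as weights.
ΣP(2012)·Q(2009) = 420.72×9 + 7.31×109 + 37.32×28 + 504.48×6 + 630.75×3 + 6.15×91 = 3786.48 + 796.79 + 1044.96 + 3026.88 + 1892.25 + 559.65 = 11107.01
ΣP(2009)·Q(2009) = 541.39×9 + 7.88×109 + 34.71×28 + 587.24×6 + 875.11×3 + 6.27×91 = 4872.51 + 858.92 + 971.88 + 3523.44 + 2625.33 + 570.57 = 13422.65
Index = 11107.01 / 13422.65 × 100 = 82.7483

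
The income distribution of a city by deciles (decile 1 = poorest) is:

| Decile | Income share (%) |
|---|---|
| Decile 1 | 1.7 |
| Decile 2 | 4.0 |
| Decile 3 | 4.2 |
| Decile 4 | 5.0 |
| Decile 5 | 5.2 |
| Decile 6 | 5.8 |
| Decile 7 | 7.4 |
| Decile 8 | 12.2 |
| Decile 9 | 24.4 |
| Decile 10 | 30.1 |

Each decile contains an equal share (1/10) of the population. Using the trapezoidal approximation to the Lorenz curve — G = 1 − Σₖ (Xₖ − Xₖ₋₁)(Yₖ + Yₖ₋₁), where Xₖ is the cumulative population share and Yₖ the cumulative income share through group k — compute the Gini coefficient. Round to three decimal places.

0.446

Cumulative income shares Yₖ: 0.0170, 0.0570, 0.0990, 0.1490, 0.2010, 0.2590, 0.3330, 0.4550, 0.6990, 1.0000
Σ (Xₖ−Xₖ₋₁)(Yₖ+Yₖ₋₁) = (1/10)(0.0170+0.0000) + (1/10)(0.0570+0.0170) + (1/10)(0.0990+0.0570) + (1/10)(0.1490+0.0990) + (1/10)(0.2010+0.1490) + (1/10)(0.2590+0.2010) + (1/10)(0.3330+0.2590) + (1/10)(0.4550+0.3330) + (1/10)(0.6990+0.4550) + (1/10)(1.0000+0.6990)
  = 0.0017 + 0.0074 + 0.0156 + 0.0248 + 0.0350 + 0.0460 + 0.0592 + 0.0788 + 0.1154 + 0.1699 = 0.5538
G = 1 − 0.5538 = 0.4462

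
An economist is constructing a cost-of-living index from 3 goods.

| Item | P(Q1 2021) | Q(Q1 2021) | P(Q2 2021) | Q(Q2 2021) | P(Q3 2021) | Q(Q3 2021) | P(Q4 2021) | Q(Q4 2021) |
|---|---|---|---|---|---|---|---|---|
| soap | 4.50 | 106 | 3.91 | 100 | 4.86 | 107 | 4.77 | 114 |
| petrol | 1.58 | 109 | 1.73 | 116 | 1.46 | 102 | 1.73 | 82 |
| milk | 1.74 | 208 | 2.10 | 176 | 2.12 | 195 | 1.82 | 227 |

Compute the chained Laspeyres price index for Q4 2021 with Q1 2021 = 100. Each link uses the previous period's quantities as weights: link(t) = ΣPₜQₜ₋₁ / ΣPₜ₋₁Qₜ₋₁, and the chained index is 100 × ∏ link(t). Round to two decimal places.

105.90

Link Q1 2021→Q2 2021:
ΣP(Q2 2021)Q(Q1 2021) = 3.91×106 + 1.73×109 + 2.10×208 = 414.46 + 188.57 + 436.8 = 1039.83
ΣP(Q1 2021)Q(Q1 2021) = 4.50×106 + 1.58×109 + 1.74×208 = 477 + 172.22 + 361.92 = 1011.14
link = 1039.83/1011.14 = 1.028374
Link Q2 2021→Q3 2021:
ΣP(Q3 2021)Q(Q2 2021) = 4.86×100 + 1.46×116 + 2.12×176 = 486 + 169.36 + 373.12 = 1028.48
ΣP(Q2 2021)Q(Q2 2021) = 3.91×100 + 1.73×116 + 2.10×176 = 391 + 200.68 + 369.6 = 961.28
link = 1028.48/961.28 = 1.069907
Link Q3 2021→Q4 2021:
ΣP(Q4 2021)Q(Q3 2021) = 4.77×107 + 1.73×102 + 1.82×195 = 510.39 + 176.46 + 354.9 = 1041.75
ΣP(Q3 2021)Q(Q3 2021) = 4.86×107 + 1.46×102 + 2.12×195 = 520.02 + 148.92 + 413.4 = 1082.34
link = 1041.75/1082.34 = 0.962498
Chained index = 100 × 1.028374 × 1.069907 × 0.962498 = 105.9002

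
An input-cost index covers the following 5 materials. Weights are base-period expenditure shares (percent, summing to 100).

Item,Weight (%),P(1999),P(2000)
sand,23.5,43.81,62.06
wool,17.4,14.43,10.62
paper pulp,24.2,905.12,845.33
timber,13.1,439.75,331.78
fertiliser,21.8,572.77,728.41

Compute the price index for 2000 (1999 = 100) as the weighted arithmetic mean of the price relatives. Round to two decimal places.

sand: 23.5 × (62.06/43.81) = 23.5 × 1.416572 = 33.2894
wool: 17.4 × (10.62/14.43) = 17.4 × 0.735967 = 12.8058
paper pulp: 24.2 × (845.33/905.12) = 24.2 × 0.933942 = 22.6014
timber: 13.1 × (331.78/439.75) = 13.1 × 0.754474 = 9.8836
fertiliser: 21.8 × (728.41/572.77) = 21.8 × 1.271732 = 27.7238
Index = Σ wᵢ·(p₁ᵢ/p₀ᵢ) = 33.2894 + 12.8058 + 22.6014 + 9.8836 + 27.7238 = 106.3040

106.30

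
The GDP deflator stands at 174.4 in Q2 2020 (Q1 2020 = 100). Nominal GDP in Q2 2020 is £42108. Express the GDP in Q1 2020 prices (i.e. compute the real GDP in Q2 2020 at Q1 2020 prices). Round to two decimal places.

24144.50

Real = Nominal ÷ (Index/100) = 42108 ÷ (174.4/100)
     = 42108 ÷ 1.744 = 24144.4954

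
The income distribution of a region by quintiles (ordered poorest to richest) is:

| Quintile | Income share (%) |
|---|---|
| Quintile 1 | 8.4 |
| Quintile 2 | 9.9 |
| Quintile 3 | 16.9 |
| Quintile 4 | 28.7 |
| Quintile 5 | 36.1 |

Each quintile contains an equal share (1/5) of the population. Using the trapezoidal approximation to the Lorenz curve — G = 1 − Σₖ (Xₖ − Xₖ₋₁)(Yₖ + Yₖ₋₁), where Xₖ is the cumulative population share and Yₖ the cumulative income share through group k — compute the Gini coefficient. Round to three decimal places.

0.297

Cumulative income shares Yₖ: 0.0840, 0.1830, 0.3520, 0.6390, 1.0000
Σ (Xₖ−Xₖ₋₁)(Yₖ+Yₖ₋₁) = (1/5)(0.0840+0.0000) + (1/5)(0.1830+0.0840) + (1/5)(0.3520+0.1830) + (1/5)(0.6390+0.3520) + (1/5)(1.0000+0.6390)
  = 0.0168 + 0.0534 + 0.1070 + 0.1982 + 0.3278 = 0.7032
G = 1 − 0.7032 = 0.2968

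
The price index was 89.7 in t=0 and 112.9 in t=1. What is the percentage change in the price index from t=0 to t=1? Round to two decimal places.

25.86%

Change = (112.9 − 89.7) / 89.7 × 100
       = 23.2 / 89.7 × 100 = 25.8640%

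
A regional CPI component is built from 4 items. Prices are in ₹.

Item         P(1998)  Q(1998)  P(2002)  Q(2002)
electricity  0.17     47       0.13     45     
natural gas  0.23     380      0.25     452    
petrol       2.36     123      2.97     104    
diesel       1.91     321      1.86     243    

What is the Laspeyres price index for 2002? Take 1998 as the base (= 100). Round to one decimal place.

106.5

Laspeyres price index uses base-period quantities as weights.
ΣP(2002)·Q(1998) = 0.13×47 + 0.25×380 + 2.97×123 + 1.86×321 = 6.11 + 95 + 365.31 + 597.06 = 1063.48
ΣP(1998)·Q(1998) = 0.17×47 + 0.23×380 + 2.36×123 + 1.91×321 = 7.99 + 87.4 + 290.28 + 613.11 = 998.78
Index = 1063.48 / 998.78 × 100 = 106.4779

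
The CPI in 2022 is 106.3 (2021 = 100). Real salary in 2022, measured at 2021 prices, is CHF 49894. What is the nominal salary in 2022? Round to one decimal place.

Nominal = Real × (Index/100) = 49894 × (106.3/100)
        = 49894 × 1.063 = 53037.3220

53037.3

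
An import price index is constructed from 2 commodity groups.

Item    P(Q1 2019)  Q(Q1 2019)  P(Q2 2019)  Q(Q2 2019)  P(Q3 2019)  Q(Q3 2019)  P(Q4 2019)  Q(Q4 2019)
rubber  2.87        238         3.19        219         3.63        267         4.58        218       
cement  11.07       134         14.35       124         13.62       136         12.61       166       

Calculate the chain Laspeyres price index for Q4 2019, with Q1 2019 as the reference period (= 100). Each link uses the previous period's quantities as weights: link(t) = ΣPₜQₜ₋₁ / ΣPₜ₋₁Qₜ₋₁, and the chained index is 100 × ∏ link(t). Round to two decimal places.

Link Q1 2019→Q2 2019:
ΣP(Q2 2019)Q(Q1 2019) = 3.19×238 + 14.35×134 = 759.22 + 1922.9 = 2682.12
ΣP(Q1 2019)Q(Q1 2019) = 2.87×238 + 11.07×134 = 683.06 + 1483.38 = 2166.44
link = 2682.12/2166.44 = 1.238031
Link Q2 2019→Q3 2019:
ΣP(Q3 2019)Q(Q2 2019) = 3.63×219 + 13.62×124 = 794.97 + 1688.88 = 2483.85
ΣP(Q2 2019)Q(Q2 2019) = 3.19×219 + 14.35×124 = 698.61 + 1779.4 = 2478.01
link = 2483.85/2478.01 = 1.002357
Link Q3 2019→Q4 2019:
ΣP(Q4 2019)Q(Q3 2019) = 4.58×267 + 12.61×136 = 1222.86 + 1714.96 = 2937.82
ΣP(Q3 2019)Q(Q3 2019) = 3.63×267 + 13.62×136 = 969.21 + 1852.32 = 2821.53
link = 2937.82/2821.53 = 1.041215
Chained index = 100 × 1.238031 × 1.002357 × 1.041215 = 129.2095

129.21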